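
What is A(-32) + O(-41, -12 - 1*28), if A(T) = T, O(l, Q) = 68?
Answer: 36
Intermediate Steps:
A(-32) + O(-41, -12 - 1*28) = -32 + 68 = 36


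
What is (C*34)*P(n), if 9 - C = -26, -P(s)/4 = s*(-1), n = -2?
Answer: -9520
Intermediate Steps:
P(s) = 4*s (P(s) = -4*s*(-1) = -(-4)*s = 4*s)
C = 35 (C = 9 - 1*(-26) = 9 + 26 = 35)
(C*34)*P(n) = (35*34)*(4*(-2)) = 1190*(-8) = -9520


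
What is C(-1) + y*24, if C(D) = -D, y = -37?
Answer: -887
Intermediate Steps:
C(-1) + y*24 = -1*(-1) - 37*24 = 1 - 888 = -887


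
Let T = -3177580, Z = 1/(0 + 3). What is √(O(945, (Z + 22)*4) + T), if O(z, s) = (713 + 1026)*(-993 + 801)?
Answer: 2*I*√877867 ≈ 1873.9*I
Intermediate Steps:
Z = ⅓ (Z = 1/3 = ⅓ ≈ 0.33333)
O(z, s) = -333888 (O(z, s) = 1739*(-192) = -333888)
√(O(945, (Z + 22)*4) + T) = √(-333888 - 3177580) = √(-3511468) = 2*I*√877867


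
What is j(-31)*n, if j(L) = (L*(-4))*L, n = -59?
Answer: 226796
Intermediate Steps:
j(L) = -4*L² (j(L) = (-4*L)*L = -4*L²)
j(-31)*n = -4*(-31)²*(-59) = -4*961*(-59) = -3844*(-59) = 226796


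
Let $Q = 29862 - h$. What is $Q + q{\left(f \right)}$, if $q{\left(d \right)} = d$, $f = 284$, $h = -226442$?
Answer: $256588$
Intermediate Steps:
$Q = 256304$ ($Q = 29862 - -226442 = 29862 + 226442 = 256304$)
$Q + q{\left(f \right)} = 256304 + 284 = 256588$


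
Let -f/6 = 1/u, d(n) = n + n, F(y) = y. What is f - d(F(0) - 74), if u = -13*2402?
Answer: 2310727/15613 ≈ 148.00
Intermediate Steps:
d(n) = 2*n
u = -31226
f = 3/15613 (f = -6/(-31226) = -6*(-1/31226) = 3/15613 ≈ 0.00019215)
f - d(F(0) - 74) = 3/15613 - 2*(0 - 74) = 3/15613 - 2*(-74) = 3/15613 - 1*(-148) = 3/15613 + 148 = 2310727/15613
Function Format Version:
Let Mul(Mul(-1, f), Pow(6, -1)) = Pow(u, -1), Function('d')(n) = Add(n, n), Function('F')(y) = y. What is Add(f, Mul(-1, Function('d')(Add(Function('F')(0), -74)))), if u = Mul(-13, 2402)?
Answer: Rational(2310727, 15613) ≈ 148.00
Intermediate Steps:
Function('d')(n) = Mul(2, n)
u = -31226
f = Rational(3, 15613) (f = Mul(-6, Pow(-31226, -1)) = Mul(-6, Rational(-1, 31226)) = Rational(3, 15613) ≈ 0.00019215)
Add(f, Mul(-1, Function('d')(Add(Function('F')(0), -74)))) = Add(Rational(3, 15613), Mul(-1, Mul(2, Add(0, -74)))) = Add(Rational(3, 15613), Mul(-1, Mul(2, -74))) = Add(Rational(3, 15613), Mul(-1, -148)) = Add(Rational(3, 15613), 148) = Rational(2310727, 15613)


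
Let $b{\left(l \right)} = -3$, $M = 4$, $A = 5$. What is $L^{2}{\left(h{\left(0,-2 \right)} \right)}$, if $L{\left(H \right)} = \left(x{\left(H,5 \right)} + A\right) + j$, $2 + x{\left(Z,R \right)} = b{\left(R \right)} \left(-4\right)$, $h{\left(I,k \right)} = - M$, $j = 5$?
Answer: $400$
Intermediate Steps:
$h{\left(I,k \right)} = -4$ ($h{\left(I,k \right)} = \left(-1\right) 4 = -4$)
$x{\left(Z,R \right)} = 10$ ($x{\left(Z,R \right)} = -2 - -12 = -2 + 12 = 10$)
$L{\left(H \right)} = 20$ ($L{\left(H \right)} = \left(10 + 5\right) + 5 = 15 + 5 = 20$)
$L^{2}{\left(h{\left(0,-2 \right)} \right)} = 20^{2} = 400$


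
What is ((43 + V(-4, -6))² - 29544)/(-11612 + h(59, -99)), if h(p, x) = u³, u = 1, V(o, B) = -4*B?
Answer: 25055/11611 ≈ 2.1579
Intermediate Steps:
h(p, x) = 1 (h(p, x) = 1³ = 1)
((43 + V(-4, -6))² - 29544)/(-11612 + h(59, -99)) = ((43 - 4*(-6))² - 29544)/(-11612 + 1) = ((43 + 24)² - 29544)/(-11611) = (67² - 29544)*(-1/11611) = (4489 - 29544)*(-1/11611) = -25055*(-1/11611) = 25055/11611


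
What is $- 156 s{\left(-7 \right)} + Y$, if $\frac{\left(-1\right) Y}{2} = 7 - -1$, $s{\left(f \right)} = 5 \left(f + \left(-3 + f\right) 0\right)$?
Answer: $5444$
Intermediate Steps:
$s{\left(f \right)} = 5 f$ ($s{\left(f \right)} = 5 \left(f + 0\right) = 5 f$)
$Y = -16$ ($Y = - 2 \left(7 - -1\right) = - 2 \left(7 + 1\right) = \left(-2\right) 8 = -16$)
$- 156 s{\left(-7 \right)} + Y = - 156 \cdot 5 \left(-7\right) - 16 = \left(-156\right) \left(-35\right) - 16 = 5460 - 16 = 5444$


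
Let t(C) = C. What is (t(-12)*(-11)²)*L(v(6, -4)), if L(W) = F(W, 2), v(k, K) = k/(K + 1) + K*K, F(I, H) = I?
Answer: -20328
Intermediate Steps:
v(k, K) = K² + k/(1 + K) (v(k, K) = k/(1 + K) + K² = K² + k/(1 + K))
L(W) = W
(t(-12)*(-11)²)*L(v(6, -4)) = (-12*(-11)²)*((6 + (-4)² + (-4)³)/(1 - 4)) = (-12*121)*((6 + 16 - 64)/(-3)) = -(-484)*(-42) = -1452*14 = -20328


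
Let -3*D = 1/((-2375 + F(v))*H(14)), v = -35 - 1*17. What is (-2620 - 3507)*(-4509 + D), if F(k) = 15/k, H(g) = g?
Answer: 71658400853743/2593815 ≈ 2.7627e+7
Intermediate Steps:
v = -52 (v = -35 - 17 = -52)
D = 26/2593815 (D = -1/(3*(-2375 + 15/(-52))*14) = -1/(3*(-2375 + 15*(-1/52))*14) = -1/(3*(-2375 - 15/52)*14) = -1/(3*(-123515/52)*14) = -(-52)/(370545*14) = -⅓*(-26/864605) = 26/2593815 ≈ 1.0024e-5)
(-2620 - 3507)*(-4509 + D) = (-2620 - 3507)*(-4509 + 26/2593815) = -6127*(-11695511809/2593815) = 71658400853743/2593815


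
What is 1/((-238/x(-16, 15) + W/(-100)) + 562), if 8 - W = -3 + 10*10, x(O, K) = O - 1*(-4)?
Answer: 300/174817 ≈ 0.0017161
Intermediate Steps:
x(O, K) = 4 + O (x(O, K) = O + 4 = 4 + O)
W = -89 (W = 8 - (-3 + 10*10) = 8 - (-3 + 100) = 8 - 1*97 = 8 - 97 = -89)
1/((-238/x(-16, 15) + W/(-100)) + 562) = 1/((-238/(4 - 16) - 89/(-100)) + 562) = 1/((-238/(-12) - 89*(-1/100)) + 562) = 1/((-238*(-1/12) + 89/100) + 562) = 1/((119/6 + 89/100) + 562) = 1/(6217/300 + 562) = 1/(174817/300) = 300/174817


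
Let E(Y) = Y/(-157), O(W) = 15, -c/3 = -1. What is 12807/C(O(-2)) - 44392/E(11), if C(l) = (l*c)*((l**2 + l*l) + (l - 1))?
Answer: 16169357733/25520 ≈ 6.3360e+5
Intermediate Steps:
c = 3 (c = -3*(-1) = 3)
C(l) = 3*l*(-1 + l + 2*l**2) (C(l) = (l*3)*((l**2 + l*l) + (l - 1)) = (3*l)*((l**2 + l**2) + (-1 + l)) = (3*l)*(2*l**2 + (-1 + l)) = (3*l)*(-1 + l + 2*l**2) = 3*l*(-1 + l + 2*l**2))
E(Y) = -Y/157 (E(Y) = Y*(-1/157) = -Y/157)
12807/C(O(-2)) - 44392/E(11) = 12807/((3*15*(-1 + 15 + 2*15**2))) - 44392/((-1/157*11)) = 12807/((3*15*(-1 + 15 + 2*225))) - 44392/(-11/157) = 12807/((3*15*(-1 + 15 + 450))) - 44392*(-157/11) = 12807/((3*15*464)) + 6969544/11 = 12807/20880 + 6969544/11 = 12807*(1/20880) + 6969544/11 = 1423/2320 + 6969544/11 = 16169357733/25520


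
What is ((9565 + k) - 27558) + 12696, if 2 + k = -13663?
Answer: -18962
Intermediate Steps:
k = -13665 (k = -2 - 13663 = -13665)
((9565 + k) - 27558) + 12696 = ((9565 - 13665) - 27558) + 12696 = (-4100 - 27558) + 12696 = -31658 + 12696 = -18962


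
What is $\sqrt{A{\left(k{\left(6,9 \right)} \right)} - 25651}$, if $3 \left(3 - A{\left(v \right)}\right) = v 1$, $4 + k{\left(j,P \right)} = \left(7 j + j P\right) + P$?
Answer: $\frac{i \sqrt{231135}}{3} \approx 160.25 i$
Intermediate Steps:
$k{\left(j,P \right)} = -4 + P + 7 j + P j$ ($k{\left(j,P \right)} = -4 + \left(\left(7 j + j P\right) + P\right) = -4 + \left(\left(7 j + P j\right) + P\right) = -4 + \left(P + 7 j + P j\right) = -4 + P + 7 j + P j$)
$A{\left(v \right)} = 3 - \frac{v}{3}$ ($A{\left(v \right)} = 3 - \frac{v 1}{3} = 3 - \frac{v}{3}$)
$\sqrt{A{\left(k{\left(6,9 \right)} \right)} - 25651} = \sqrt{\left(3 - \frac{-4 + 9 + 7 \cdot 6 + 9 \cdot 6}{3}\right) - 25651} = \sqrt{\left(3 - \frac{-4 + 9 + 42 + 54}{3}\right) - 25651} = \sqrt{\left(3 - \frac{101}{3}\right) - 25651} = \sqrt{- \frac{92}{3} - 25651} = \sqrt{- \frac{77045}{3}} = \frac{i \sqrt{231135}}{3}$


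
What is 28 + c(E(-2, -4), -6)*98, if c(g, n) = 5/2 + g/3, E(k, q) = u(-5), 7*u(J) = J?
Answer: 749/3 ≈ 249.67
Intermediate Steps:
u(J) = J/7
E(k, q) = -5/7 (E(k, q) = (1/7)*(-5) = -5/7)
c(g, n) = 5/2 + g/3 (c(g, n) = 5*(1/2) + g*(1/3) = 5/2 + g/3)
28 + c(E(-2, -4), -6)*98 = 28 + (5/2 + (1/3)*(-5/7))*98 = 28 + (5/2 - 5/21)*98 = 28 + (95/42)*98 = 28 + 665/3 = 749/3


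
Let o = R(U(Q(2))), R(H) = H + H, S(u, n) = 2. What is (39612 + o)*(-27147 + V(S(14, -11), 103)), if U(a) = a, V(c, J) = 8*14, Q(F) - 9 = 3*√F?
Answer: -1071397050 - 162210*√2 ≈ -1.0716e+9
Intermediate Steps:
Q(F) = 9 + 3*√F
V(c, J) = 112
R(H) = 2*H
o = 18 + 6*√2 (o = 2*(9 + 3*√2) = 18 + 6*√2 ≈ 26.485)
(39612 + o)*(-27147 + V(S(14, -11), 103)) = (39612 + (18 + 6*√2))*(-27147 + 112) = (39630 + 6*√2)*(-27035) = -1071397050 - 162210*√2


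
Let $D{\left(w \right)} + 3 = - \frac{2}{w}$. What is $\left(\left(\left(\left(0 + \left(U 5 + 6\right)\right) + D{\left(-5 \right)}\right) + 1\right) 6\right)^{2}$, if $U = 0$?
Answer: $\frac{17424}{25} \approx 696.96$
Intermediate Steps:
$D{\left(w \right)} = -3 - \frac{2}{w}$
$\left(\left(\left(\left(0 + \left(U 5 + 6\right)\right) + D{\left(-5 \right)}\right) + 1\right) 6\right)^{2} = \left(\left(\left(\left(0 + \left(0 \cdot 5 + 6\right)\right) - \left(3 + \frac{2}{-5}\right)\right) + 1\right) 6\right)^{2} = \left(\left(\left(\left(0 + \left(0 + 6\right)\right) - \frac{13}{5}\right) + 1\right) 6\right)^{2} = \left(\left(\left(\left(0 + 6\right) + \left(-3 + \frac{2}{5}\right)\right) + 1\right) 6\right)^{2} = \left(\left(\left(6 - \frac{13}{5}\right) + 1\right) 6\right)^{2} = \left(\left(\frac{17}{5} + 1\right) 6\right)^{2} = \left(\frac{22}{5} \cdot 6\right)^{2} = \left(\frac{132}{5}\right)^{2} = \frac{17424}{25}$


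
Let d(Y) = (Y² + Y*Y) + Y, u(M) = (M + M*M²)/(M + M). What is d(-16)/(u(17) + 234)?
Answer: 496/379 ≈ 1.3087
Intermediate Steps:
u(M) = (M + M³)/(2*M) (u(M) = (M + M³)/((2*M)) = (M + M³)*(1/(2*M)) = (M + M³)/(2*M))
d(Y) = Y + 2*Y² (d(Y) = (Y² + Y²) + Y = 2*Y² + Y = Y + 2*Y²)
d(-16)/(u(17) + 234) = (-16*(1 + 2*(-16)))/((½ + (½)*17²) + 234) = (-16*(1 - 32))/((½ + (½)*289) + 234) = (-16*(-31))/((½ + 289/2) + 234) = 496/(145 + 234) = 496/379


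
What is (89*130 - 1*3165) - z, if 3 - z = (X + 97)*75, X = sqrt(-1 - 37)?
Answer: 15677 + 75*I*sqrt(38) ≈ 15677.0 + 462.33*I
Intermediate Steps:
X = I*sqrt(38) (X = sqrt(-38) = I*sqrt(38) ≈ 6.1644*I)
z = -7272 - 75*I*sqrt(38) (z = 3 - (I*sqrt(38) + 97)*75 = 3 - (97 + I*sqrt(38))*75 = 3 - (7275 + 75*I*sqrt(38)) = 3 + (-7275 - 75*I*sqrt(38)) = -7272 - 75*I*sqrt(38) ≈ -7272.0 - 462.33*I)
(89*130 - 1*3165) - z = (89*130 - 1*3165) - (-7272 - 75*I*sqrt(38)) = (11570 - 3165) + (7272 + 75*I*sqrt(38)) = 8405 + (7272 + 75*I*sqrt(38)) = 15677 + 75*I*sqrt(38)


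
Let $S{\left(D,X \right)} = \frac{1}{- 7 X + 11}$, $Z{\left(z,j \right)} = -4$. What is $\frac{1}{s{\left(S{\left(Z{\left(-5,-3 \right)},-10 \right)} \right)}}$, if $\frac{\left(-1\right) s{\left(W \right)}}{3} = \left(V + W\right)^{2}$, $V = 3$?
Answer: $- \frac{2187}{59536} \approx -0.036734$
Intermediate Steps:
$S{\left(D,X \right)} = \frac{1}{11 - 7 X}$
$s{\left(W \right)} = - 3 \left(3 + W\right)^{2}$
$\frac{1}{s{\left(S{\left(Z{\left(-5,-3 \right)},-10 \right)} \right)}} = \frac{1}{\left(-3\right) \left(3 - \frac{1}{-11 + 7 \left(-10\right)}\right)^{2}} = \frac{1}{\left(-3\right) \left(3 - \frac{1}{-11 - 70}\right)^{2}} = \frac{1}{\left(-3\right) \left(3 - \frac{1}{-81}\right)^{2}} = \frac{1}{\left(-3\right) \left(3 - - \frac{1}{81}\right)^{2}} = \frac{1}{\left(-3\right) \left(3 + \frac{1}{81}\right)^{2}} = \frac{1}{\left(-3\right) \left(\frac{244}{81}\right)^{2}} = \frac{1}{\left(-3\right) \frac{59536}{6561}} = \frac{1}{- \frac{59536}{2187}} = - \frac{2187}{59536}$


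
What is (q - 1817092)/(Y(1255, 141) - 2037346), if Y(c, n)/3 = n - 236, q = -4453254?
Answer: 6270346/2037631 ≈ 3.0773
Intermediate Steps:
Y(c, n) = -708 + 3*n (Y(c, n) = 3*(n - 236) = 3*(-236 + n) = -708 + 3*n)
(q - 1817092)/(Y(1255, 141) - 2037346) = (-4453254 - 1817092)/((-708 + 3*141) - 2037346) = -6270346/((-708 + 423) - 2037346) = -6270346/(-285 - 2037346) = -6270346/(-2037631) = -6270346*(-1/2037631) = 6270346/2037631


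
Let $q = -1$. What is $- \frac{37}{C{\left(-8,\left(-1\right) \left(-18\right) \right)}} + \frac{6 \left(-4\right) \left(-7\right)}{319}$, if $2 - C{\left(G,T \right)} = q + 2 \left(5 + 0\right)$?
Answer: $\frac{12979}{2233} \approx 5.8124$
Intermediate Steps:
$C{\left(G,T \right)} = -7$ ($C{\left(G,T \right)} = 2 - \left(-1 + 2 \left(5 + 0\right)\right) = 2 - \left(-1 + 2 \cdot 5\right) = 2 - \left(-1 + 10\right) = 2 - 9 = -7$)
$- \frac{37}{C{\left(-8,\left(-1\right) \left(-18\right) \right)}} + \frac{6 \left(-4\right) \left(-7\right)}{319} = - \frac{37}{-7} + \frac{6 \left(-4\right) \left(-7\right)}{319} = \left(-37\right) \left(- \frac{1}{7}\right) + \left(-24\right) \left(-7\right) \frac{1}{319} = \frac{37}{7} + 168 \cdot \frac{1}{319} = \frac{37}{7} + \frac{168}{319} = \frac{12979}{2233}$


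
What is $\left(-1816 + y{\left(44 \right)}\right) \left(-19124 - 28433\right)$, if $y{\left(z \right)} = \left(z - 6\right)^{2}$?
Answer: $17691204$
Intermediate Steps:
$y{\left(z \right)} = \left(-6 + z\right)^{2}$
$\left(-1816 + y{\left(44 \right)}\right) \left(-19124 - 28433\right) = \left(-1816 + \left(-6 + 44\right)^{2}\right) \left(-19124 - 28433\right) = \left(-1816 + 38^{2}\right) \left(-47557\right) = \left(-1816 + 1444\right) \left(-47557\right) = \left(-372\right) \left(-47557\right) = 17691204$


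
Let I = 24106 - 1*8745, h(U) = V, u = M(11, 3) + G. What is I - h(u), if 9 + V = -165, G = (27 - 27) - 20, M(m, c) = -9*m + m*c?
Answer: 15535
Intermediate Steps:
M(m, c) = -9*m + c*m
G = -20 (G = 0 - 20 = -20)
u = -86 (u = 11*(-9 + 3) - 20 = 11*(-6) - 20 = -66 - 20 = -86)
V = -174 (V = -9 - 165 = -174)
h(U) = -174
I = 15361 (I = 24106 - 8745 = 15361)
I - h(u) = 15361 - 1*(-174) = 15361 + 174 = 15535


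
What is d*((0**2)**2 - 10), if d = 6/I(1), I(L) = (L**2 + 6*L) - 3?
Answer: -15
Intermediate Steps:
I(L) = -3 + L**2 + 6*L
d = 3/2 (d = 6/(-3 + 1**2 + 6*1) = 6/(-3 + 1 + 6) = 6/4 = 6*(1/4) = 3/2 ≈ 1.5000)
d*((0**2)**2 - 10) = 3*((0**2)**2 - 10)/2 = 3*(0**2 - 10)/2 = 3*(0 - 10)/2 = (3/2)*(-10) = -15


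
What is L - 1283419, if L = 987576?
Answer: -295843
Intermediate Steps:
L - 1283419 = 987576 - 1283419 = -295843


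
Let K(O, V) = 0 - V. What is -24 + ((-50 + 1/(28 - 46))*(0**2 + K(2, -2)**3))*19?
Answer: -68692/9 ≈ -7632.4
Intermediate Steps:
K(O, V) = -V
-24 + ((-50 + 1/(28 - 46))*(0**2 + K(2, -2)**3))*19 = -24 + ((-50 + 1/(28 - 46))*(0**2 + (-1*(-2))**3))*19 = -24 + ((-50 + 1/(-18))*(0 + 2**3))*19 = -24 + ((-50 - 1/18)*(0 + 8))*19 = -24 - 901/18*8*19 = -24 - 3604/9*19 = -24 - 68476/9 = -68692/9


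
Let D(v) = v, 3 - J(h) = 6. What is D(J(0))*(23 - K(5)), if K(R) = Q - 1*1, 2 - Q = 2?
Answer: -72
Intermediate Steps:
Q = 0 (Q = 2 - 1*2 = 2 - 2 = 0)
J(h) = -3 (J(h) = 3 - 1*6 = 3 - 6 = -3)
K(R) = -1 (K(R) = 0 - 1*1 = 0 - 1 = -1)
D(J(0))*(23 - K(5)) = -3*(23 - 1*(-1)) = -3*(23 + 1) = -3*24 = -72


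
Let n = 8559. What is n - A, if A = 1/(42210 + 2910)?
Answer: 386182079/45120 ≈ 8559.0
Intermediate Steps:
A = 1/45120 ≈ 2.2163e-5
n - A = 8559 - 1*1/45120 = 8559 - 1/45120 = 386182079/45120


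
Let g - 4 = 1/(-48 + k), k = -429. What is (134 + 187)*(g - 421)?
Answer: -21283370/159 ≈ -1.3386e+5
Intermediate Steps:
g = 1907/477 (g = 4 + 1/(-48 - 429) = 4 + 1/(-477) = 4 - 1/477 = 1907/477 ≈ 3.9979)
(134 + 187)*(g - 421) = (134 + 187)*(1907/477 - 421) = 321*(-198910/477) = -21283370/159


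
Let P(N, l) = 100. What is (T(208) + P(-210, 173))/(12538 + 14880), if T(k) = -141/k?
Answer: 20659/5702944 ≈ 0.0036225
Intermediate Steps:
(T(208) + P(-210, 173))/(12538 + 14880) = (-141/208 + 100)/(12538 + 14880) = (-141*1/208 + 100)/27418 = (-141/208 + 100)*(1/27418) = (20659/208)*(1/27418) = 20659/5702944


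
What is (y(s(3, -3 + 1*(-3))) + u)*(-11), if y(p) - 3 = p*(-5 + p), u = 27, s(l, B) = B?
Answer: -1056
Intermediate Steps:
y(p) = 3 + p*(-5 + p)
(y(s(3, -3 + 1*(-3))) + u)*(-11) = ((3 + (-3 + 1*(-3))² - 5*(-3 + 1*(-3))) + 27)*(-11) = ((3 + (-3 - 3)² - 5*(-3 - 3)) + 27)*(-11) = ((3 + (-6)² - 5*(-6)) + 27)*(-11) = ((3 + 36 + 30) + 27)*(-11) = (69 + 27)*(-11) = 96*(-11) = -1056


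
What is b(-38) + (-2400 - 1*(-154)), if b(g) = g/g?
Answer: -2245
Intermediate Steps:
b(g) = 1
b(-38) + (-2400 - 1*(-154)) = 1 + (-2400 - 1*(-154)) = 1 + (-2400 + 154) = 1 - 2246 = -2245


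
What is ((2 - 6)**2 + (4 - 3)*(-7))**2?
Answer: 81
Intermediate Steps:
((2 - 6)**2 + (4 - 3)*(-7))**2 = ((-4)**2 + 1*(-7))**2 = (16 - 7)**2 = 9**2 = 81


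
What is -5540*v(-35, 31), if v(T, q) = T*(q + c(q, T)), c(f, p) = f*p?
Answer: -204370600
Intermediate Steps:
v(T, q) = T*(q + T*q) (v(T, q) = T*(q + q*T) = T*(q + T*q))
-5540*v(-35, 31) = -(-193900)*31*(1 - 35) = -(-193900)*31*(-34) = -5540*36890 = -204370600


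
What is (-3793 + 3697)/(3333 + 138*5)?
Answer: -32/1341 ≈ -0.023863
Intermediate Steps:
(-3793 + 3697)/(3333 + 138*5) = -96/(3333 + 690) = -96/4023 = -96*1/4023 = -32/1341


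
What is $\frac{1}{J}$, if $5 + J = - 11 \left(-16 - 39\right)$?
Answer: $\frac{1}{600} \approx 0.0016667$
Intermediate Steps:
$J = 600$ ($J = -5 - 11 \left(-16 - 39\right) = -5 - -605 = -5 + 605 = 600$)
$\frac{1}{J} = \frac{1}{600}$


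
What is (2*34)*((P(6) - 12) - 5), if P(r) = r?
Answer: -748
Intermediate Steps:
(2*34)*((P(6) - 12) - 5) = (2*34)*((6 - 12) - 5) = 68*(-6 - 5) = 68*(-11) = -748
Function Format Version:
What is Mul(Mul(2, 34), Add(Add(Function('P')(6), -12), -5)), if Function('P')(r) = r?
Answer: -748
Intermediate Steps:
Mul(Mul(2, 34), Add(Add(Function('P')(6), -12), -5)) = Mul(Mul(2, 34), Add(Add(6, -12), -5)) = Mul(68, Add(-6, -5)) = Mul(68, -11) = -748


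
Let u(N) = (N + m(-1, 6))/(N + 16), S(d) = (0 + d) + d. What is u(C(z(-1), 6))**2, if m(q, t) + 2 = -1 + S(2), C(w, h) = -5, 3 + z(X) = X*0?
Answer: 16/121 ≈ 0.13223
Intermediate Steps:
z(X) = -3 (z(X) = -3 + X*0 = -3 + 0 = -3)
S(d) = 2*d (S(d) = d + d = 2*d)
m(q, t) = 1 (m(q, t) = -2 + (-1 + 2*2) = -2 + (-1 + 4) = -2 + 3 = 1)
u(N) = (1 + N)/(16 + N) (u(N) = (N + 1)/(N + 16) = (1 + N)/(16 + N))
u(C(z(-1), 6))**2 = ((1 - 5)/(16 - 5))**2 = (-4/11)**2 = 16/121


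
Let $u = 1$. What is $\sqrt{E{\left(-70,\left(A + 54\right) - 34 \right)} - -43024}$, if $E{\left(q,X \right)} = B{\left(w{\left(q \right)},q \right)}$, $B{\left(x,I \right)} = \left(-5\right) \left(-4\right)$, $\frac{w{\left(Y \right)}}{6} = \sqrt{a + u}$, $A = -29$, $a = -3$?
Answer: $2 \sqrt{10761} \approx 207.47$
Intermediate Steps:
$w{\left(Y \right)} = 6 i \sqrt{2}$ ($w{\left(Y \right)} = 6 \sqrt{-3 + 1} = 6 \sqrt{-2} = 6 i \sqrt{2}$)
$B{\left(x,I \right)} = 20$
$E{\left(q,X \right)} = 20$
$\sqrt{E{\left(-70,\left(A + 54\right) - 34 \right)} - -43024} = \sqrt{20 - -43024} = \sqrt{20 + 43024} = \sqrt{43044} = 2 \sqrt{10761}$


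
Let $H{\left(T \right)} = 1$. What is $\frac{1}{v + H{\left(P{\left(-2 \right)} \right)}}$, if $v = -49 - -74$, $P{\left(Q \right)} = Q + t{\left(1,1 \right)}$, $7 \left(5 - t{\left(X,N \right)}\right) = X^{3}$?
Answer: $\frac{1}{26} \approx 0.038462$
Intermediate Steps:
$t{\left(X,N \right)} = 5 - \frac{X^{3}}{7}$
$P{\left(Q \right)} = \frac{34}{7} + Q$ ($P{\left(Q \right)} = Q + \left(5 - \frac{1^{3}}{7}\right) = Q + \left(5 - \frac{1}{7}\right) = Q + \frac{34}{7} = \frac{34}{7} + Q$)
$v = 25$ ($v = -49 + 74 = 25$)
$\frac{1}{v + H{\left(P{\left(-2 \right)} \right)}} = \frac{1}{25 + 1} = \frac{1}{26}$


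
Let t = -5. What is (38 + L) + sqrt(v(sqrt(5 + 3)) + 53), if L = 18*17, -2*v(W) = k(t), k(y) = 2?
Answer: 344 + 2*sqrt(13) ≈ 351.21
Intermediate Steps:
v(W) = -1 (v(W) = -1/2*2 = -1)
L = 306
(38 + L) + sqrt(v(sqrt(5 + 3)) + 53) = (38 + 306) + sqrt(-1 + 53) = 344 + sqrt(52) = 344 + 2*sqrt(13)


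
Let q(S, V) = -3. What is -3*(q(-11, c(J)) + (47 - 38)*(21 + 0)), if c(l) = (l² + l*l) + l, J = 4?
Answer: -558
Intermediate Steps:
c(l) = l + 2*l² (c(l) = (l² + l²) + l = 2*l² + l = l + 2*l²)
-3*(q(-11, c(J)) + (47 - 38)*(21 + 0)) = -3*(-3 + (47 - 38)*(21 + 0)) = -3*(-3 + 9*21) = -3*(-3 + 189) = -3*186 = -558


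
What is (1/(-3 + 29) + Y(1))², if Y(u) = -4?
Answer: 10609/676 ≈ 15.694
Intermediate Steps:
(1/(-3 + 29) + Y(1))² = (1/(-3 + 29) - 4)² = (1/26 - 4)² = (-103/26)² = 10609/676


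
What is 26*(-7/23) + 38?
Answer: 692/23 ≈ 30.087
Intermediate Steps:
26*(-7/23) + 38 = -182/23 + 38 = 692/23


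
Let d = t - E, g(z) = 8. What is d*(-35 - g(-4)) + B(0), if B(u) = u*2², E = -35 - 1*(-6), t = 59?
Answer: -3784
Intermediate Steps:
E = -29 (E = -35 + 6 = -29)
B(u) = 4*u (B(u) = u*4 = 4*u)
d = 88 (d = 59 - 1*(-29) = 59 + 29 = 88)
d*(-35 - g(-4)) + B(0) = 88*(-35 - 1*8) + 4*0 = 88*(-35 - 8) + 0 = 88*(-43) + 0 = -3784 + 0 = -3784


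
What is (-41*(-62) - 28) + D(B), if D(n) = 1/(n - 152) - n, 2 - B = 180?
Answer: 888359/330 ≈ 2692.0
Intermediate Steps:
B = -178 (B = 2 - 1*180 = 2 - 180 = -178)
D(n) = 1/(-152 + n) - n
(-41*(-62) - 28) + D(B) = (-41*(-62) - 28) + (1 - 1*(-178)² + 152*(-178))/(-152 - 178) = (2542 - 28) + (1 - 1*31684 - 27056)/(-330) = 2514 - (1 - 31684 - 27056)/330 = 2514 - 1/330*(-58739) = 2514 + 58739/330 = 888359/330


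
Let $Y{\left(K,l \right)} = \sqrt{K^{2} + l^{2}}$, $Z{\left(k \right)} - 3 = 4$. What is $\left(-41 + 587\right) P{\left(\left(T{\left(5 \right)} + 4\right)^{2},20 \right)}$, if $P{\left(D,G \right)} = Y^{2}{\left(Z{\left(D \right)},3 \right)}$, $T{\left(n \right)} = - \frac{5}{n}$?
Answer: $31668$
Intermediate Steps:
$Z{\left(k \right)} = 7$ ($Z{\left(k \right)} = 3 + 4 = 7$)
$P{\left(D,G \right)} = 58$ ($P{\left(D,G \right)} = \left(\sqrt{7^{2} + 3^{2}}\right)^{2} = \left(\sqrt{49 + 9}\right)^{2} = \left(\sqrt{58}\right)^{2} = 58$)
$\left(-41 + 587\right) P{\left(\left(T{\left(5 \right)} + 4\right)^{2},20 \right)} = \left(-41 + 587\right) 58 = 546 \cdot 58 = 31668$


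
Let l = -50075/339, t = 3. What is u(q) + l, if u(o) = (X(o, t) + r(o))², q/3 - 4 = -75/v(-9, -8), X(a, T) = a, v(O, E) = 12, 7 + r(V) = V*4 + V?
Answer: 2859175/1356 ≈ 2108.5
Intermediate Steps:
r(V) = -7 + 5*V (r(V) = -7 + (V*4 + V) = -7 + (4*V + V) = -7 + 5*V)
q = -27/4 (q = 12 + 3*(-75/12) = 12 + 3*(-75*1/12) = 12 + 3*(-25/4) = 12 - 75/4 = -27/4 ≈ -6.7500)
u(o) = (-7 + 6*o)² (u(o) = (o + (-7 + 5*o))² = (-7 + 6*o)²)
l = -50075/339 (l = -50075*1/339 = -50075/339 ≈ -147.71)
u(q) + l = (-7 + 6*(-27/4))² - 50075/339 = (-7 - 81/2)² - 50075/339 = (-95/2)² - 50075/339 = 9025/4 - 50075/339 = 2859175/1356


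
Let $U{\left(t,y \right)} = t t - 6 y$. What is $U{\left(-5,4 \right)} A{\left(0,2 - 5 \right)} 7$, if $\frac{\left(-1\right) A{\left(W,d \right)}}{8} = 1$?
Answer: $-56$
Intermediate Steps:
$U{\left(t,y \right)} = t^{2} - 6 y$
$A{\left(W,d \right)} = -8$ ($A{\left(W,d \right)} = \left(-8\right) 1 = -8$)
$U{\left(-5,4 \right)} A{\left(0,2 - 5 \right)} 7 = \left(\left(-5\right)^{2} - 24\right) \left(-8\right) 7 = \left(25 - 24\right) \left(-8\right) 7 = 1 \left(-8\right) 7 = \left(-8\right) 7 = -56$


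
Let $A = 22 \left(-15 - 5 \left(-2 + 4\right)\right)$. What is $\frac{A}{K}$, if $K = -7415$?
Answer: $\frac{110}{1483} \approx 0.074174$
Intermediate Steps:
$A = -550$ ($A = 22 \left(-15 - 10\right) = 22 \left(-25\right) = -550$)
$\frac{A}{K} = - \frac{550}{-7415} = \left(-550\right) \left(- \frac{1}{7415}\right) = \frac{110}{1483}$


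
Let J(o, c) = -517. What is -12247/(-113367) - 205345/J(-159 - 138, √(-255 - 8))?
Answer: 23285678314/58610739 ≈ 397.29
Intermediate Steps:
-12247/(-113367) - 205345/J(-159 - 138, √(-255 - 8)) = -12247/(-113367) - 205345/(-517) = -12247*(-1/113367) - 205345*(-1/517) = 12247/113367 + 205345/517 = 23285678314/58610739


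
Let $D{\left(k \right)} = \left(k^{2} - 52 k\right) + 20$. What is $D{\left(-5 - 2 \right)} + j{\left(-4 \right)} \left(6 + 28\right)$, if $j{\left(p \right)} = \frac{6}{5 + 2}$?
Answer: $\frac{3235}{7} \approx 462.14$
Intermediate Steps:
$j{\left(p \right)} = \frac{6}{7}$
$D{\left(k \right)} = 20 + k^{2} - 52 k$
$D{\left(-5 - 2 \right)} + j{\left(-4 \right)} \left(6 + 28\right) = \left(20 + \left(-5 - 2\right)^{2} - 52 \left(-5 - 2\right)\right) + \frac{6 \left(6 + 28\right)}{7} = \left(20 + \left(-5 - 2\right)^{2} - 52 \left(-5 - 2\right)\right) + \frac{6}{7} \cdot 34 = \left(20 + \left(-7\right)^{2} - -364\right) + \frac{204}{7} = \left(20 + 49 + 364\right) + \frac{204}{7} = 433 + \frac{204}{7} = \frac{3235}{7}$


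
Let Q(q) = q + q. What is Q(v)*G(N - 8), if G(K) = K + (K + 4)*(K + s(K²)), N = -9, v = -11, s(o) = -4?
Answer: -5632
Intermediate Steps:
Q(q) = 2*q
G(K) = K + (-4 + K)*(4 + K) (G(K) = K + (K + 4)*(K - 4) = K + (4 + K)*(-4 + K) = K + (-4 + K)*(4 + K))
Q(v)*G(N - 8) = (2*(-11))*(-16 + (-9 - 8) + (-9 - 8)²) = -22*(-16 - 17 + (-17)²) = -22*(-16 - 17 + 289) = -22*256 = -5632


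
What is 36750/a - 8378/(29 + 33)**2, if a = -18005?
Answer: -29211289/6921122 ≈ -4.2206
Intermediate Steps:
36750/a - 8378/(29 + 33)**2 = 36750/(-18005) - 8378/(29 + 33)**2 = 36750*(-1/18005) - 8378/(62**2) = -7350/3601 - 8378/3844 = -7350/3601 - 8378*1/3844 = -7350/3601 - 4189/1922 = -29211289/6921122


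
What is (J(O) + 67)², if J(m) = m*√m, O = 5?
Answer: 4614 + 670*√5 ≈ 6112.2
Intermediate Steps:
J(m) = m^(3/2)
(J(O) + 67)² = (5^(3/2) + 67)² = (5*√5 + 67)² = (67 + 5*√5)²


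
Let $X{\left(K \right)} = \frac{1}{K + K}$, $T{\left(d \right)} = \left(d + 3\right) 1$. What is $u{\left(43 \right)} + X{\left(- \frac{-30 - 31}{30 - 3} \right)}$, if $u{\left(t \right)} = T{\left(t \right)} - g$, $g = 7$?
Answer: $\frac{4785}{122} \approx 39.221$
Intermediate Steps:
$T{\left(d \right)} = 3 + d$ ($T{\left(d \right)} = \left(3 + d\right) 1 = 3 + d$)
$u{\left(t \right)} = -4 + t$ ($u{\left(t \right)} = \left(3 + t\right) - 7 = -4 + t$)
$X{\left(K \right)} = \frac{1}{2 K}$
$u{\left(43 \right)} + X{\left(- \frac{-30 - 31}{30 - 3} \right)} = \left(-4 + 43\right) + \frac{1}{2 \left(- \frac{-30 - 31}{30 - 3}\right)} = 39 + \frac{1}{2 \left(- \frac{-61}{27}\right)} = 39 + \frac{1}{2 \left(\left(-1\right) \left(- \frac{61}{27}\right)\right)} = 39 + \frac{1}{2 \cdot \frac{61}{27}} = 39 + \frac{1}{2} \cdot \frac{27}{61} = 39 + \frac{27}{122} = \frac{4785}{122}$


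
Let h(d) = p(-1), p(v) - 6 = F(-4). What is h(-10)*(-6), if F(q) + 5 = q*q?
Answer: -102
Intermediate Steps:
F(q) = -5 + q² (F(q) = -5 + q*q = -5 + q²)
p(v) = 17 (p(v) = 6 + (-5 + (-4)²) = 6 + (-5 + 16) = 6 + 11 = 17)
h(d) = 17
h(-10)*(-6) = 17*(-6) = -102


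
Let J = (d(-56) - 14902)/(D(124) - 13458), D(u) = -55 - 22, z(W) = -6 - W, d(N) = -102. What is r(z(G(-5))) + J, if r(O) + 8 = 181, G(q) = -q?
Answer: 2356559/13535 ≈ 174.11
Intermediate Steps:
r(O) = 173 (r(O) = -8 + 181 = 173)
D(u) = -77
J = 15004/13535 (J = (-102 - 14902)/(-77 - 13458) = -15004/(-13535) = -15004*(-1/13535) = 15004/13535 ≈ 1.1085)
r(z(G(-5))) + J = 173 + 15004/13535 = 2356559/13535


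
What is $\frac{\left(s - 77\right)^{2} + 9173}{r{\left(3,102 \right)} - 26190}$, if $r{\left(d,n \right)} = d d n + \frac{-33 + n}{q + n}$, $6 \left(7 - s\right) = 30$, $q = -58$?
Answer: $- \frac{651112}{1111899} \approx -0.58559$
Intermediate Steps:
$s = 2$ ($s = 7 - 5 = 2$)
$r{\left(d,n \right)} = n d^{2} + \frac{-33 + n}{-58 + n}$ ($r{\left(d,n \right)} = d d n + \frac{-33 + n}{-58 + n} = d^{2} n + \frac{-33 + n}{-58 + n} = n d^{2} + \frac{-33 + n}{-58 + n}$)
$\frac{\left(s - 77\right)^{2} + 9173}{r{\left(3,102 \right)} - 26190} = \frac{\left(2 - 77\right)^{2} + 9173}{\frac{-33 + 102 + 3^{2} \cdot 102^{2} - 5916 \cdot 3^{2}}{-58 + 102} - 26190} = \frac{\left(-75\right)^{2} + 9173}{\frac{-33 + 102 + 9 \cdot 10404 - 5916 \cdot 9}{44} - 26190} = \frac{5625 + 9173}{\frac{-33 + 102 + 93636 - 53244}{44} - 26190} = \frac{14798}{\frac{1}{44} \cdot 40461 - 26190} = \frac{14798}{\frac{40461}{44} - 26190} = \frac{14798}{- \frac{1111899}{44}} = 14798 \left(- \frac{44}{1111899}\right) = - \frac{651112}{1111899}$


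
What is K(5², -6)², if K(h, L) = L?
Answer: 36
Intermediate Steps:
K(5², -6)² = (-6)² = 36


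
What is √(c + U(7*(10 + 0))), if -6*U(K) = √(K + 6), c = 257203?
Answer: √(2314827 - 3*√19)/3 ≈ 507.15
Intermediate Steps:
U(K) = -√(6 + K)/6 (U(K) = -√(K + 6)/6 = -√(6 + K)/6)
√(c + U(7*(10 + 0))) = √(257203 - √(6 + 7*(10 + 0))/6) = √(257203 - √(6 + 7*10)/6) = √(257203 - √(6 + 70)/6) = √(257203 - √19/3)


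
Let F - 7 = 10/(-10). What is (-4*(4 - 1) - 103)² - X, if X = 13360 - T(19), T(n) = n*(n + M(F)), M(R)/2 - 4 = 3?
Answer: 492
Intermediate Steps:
F = 6 (F = 7 + 10/(-10) = 7 + 10*(-⅒) = 7 - 1 = 6)
M(R) = 14 (M(R) = 8 + 2*3 = 8 + 6 = 14)
T(n) = n*(14 + n) (T(n) = n*(n + 14) = n*(14 + n))
X = 12733 (X = 13360 - 19*(14 + 19) = 13360 - 19*33 = 13360 - 1*627 = 13360 - 627 = 12733)
(-4*(4 - 1) - 103)² - X = (-4*(4 - 1) - 103)² - 1*12733 = (-4*3 - 103)² - 12733 = (-12 - 103)² - 12733 = (-115)² - 12733 = 13225 - 12733 = 492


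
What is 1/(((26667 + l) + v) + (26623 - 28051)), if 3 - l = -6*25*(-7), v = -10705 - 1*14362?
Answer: -1/875 ≈ -0.0011429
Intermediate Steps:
v = -25067 (v = -10705 - 14362 = -25067)
l = -1047 (l = 3 - (-6*25)*(-7) = 3 - (-150)*(-7) = 3 - 1*1050 = 3 - 1050 = -1047)
1/(((26667 + l) + v) + (26623 - 28051)) = 1/(((26667 - 1047) - 25067) + (26623 - 28051)) = 1/((25620 - 25067) - 1428) = 1/(553 - 1428) = 1/(-875) = -1/875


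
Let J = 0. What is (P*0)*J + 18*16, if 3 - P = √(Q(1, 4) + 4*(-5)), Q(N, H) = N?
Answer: 288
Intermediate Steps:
P = 3 - I*√19 (P = 3 - √(1 + 4*(-5)) = 3 - √(1 - 20) = 3 - √(-19) = 3 - I*√19 ≈ 3.0 - 4.3589*I)
(P*0)*J + 18*16 = ((3 - I*√19)*0)*0 + 18*16 = 0*0 + 288 = 0 + 288 = 288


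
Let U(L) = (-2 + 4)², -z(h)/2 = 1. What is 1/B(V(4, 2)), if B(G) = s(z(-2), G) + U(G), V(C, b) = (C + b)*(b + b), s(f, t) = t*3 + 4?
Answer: 1/80 ≈ 0.012500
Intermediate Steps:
z(h) = -2 (z(h) = -2*1 = -2)
s(f, t) = 4 + 3*t (s(f, t) = 3*t + 4 = 4 + 3*t)
U(L) = 4 (U(L) = 2² = 4)
V(C, b) = 2*b*(C + b) (V(C, b) = (C + b)*(2*b) = 2*b*(C + b))
B(G) = 8 + 3*G (B(G) = (4 + 3*G) + 4 = 8 + 3*G)
1/B(V(4, 2)) = 1/(8 + 3*(2*2*(4 + 2))) = 1/(8 + 3*(2*2*6)) = 1/(8 + 3*24) = 1/(8 + 72) = 1/80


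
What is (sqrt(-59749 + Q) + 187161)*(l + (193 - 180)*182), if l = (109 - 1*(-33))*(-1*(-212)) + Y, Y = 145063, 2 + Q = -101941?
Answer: 33227253813 + 355066*I*sqrt(40423) ≈ 3.3227e+10 + 7.1388e+7*I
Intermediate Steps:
Q = -101943 (Q = -2 - 101941 = -101943)
l = 175167 (l = (109 - 1*(-33))*(-1*(-212)) + 145063 = (109 + 33)*212 + 145063 = 142*212 + 145063 = 30104 + 145063 = 175167)
(sqrt(-59749 + Q) + 187161)*(l + (193 - 180)*182) = (sqrt(-59749 - 101943) + 187161)*(175167 + (193 - 180)*182) = (sqrt(-161692) + 187161)*(175167 + 13*182) = (2*I*sqrt(40423) + 187161)*(175167 + 2366) = (187161 + 2*I*sqrt(40423))*177533 = 33227253813 + 355066*I*sqrt(40423)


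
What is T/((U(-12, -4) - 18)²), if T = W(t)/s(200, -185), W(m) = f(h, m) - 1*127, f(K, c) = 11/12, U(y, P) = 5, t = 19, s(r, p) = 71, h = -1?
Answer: -1513/143988 ≈ -0.010508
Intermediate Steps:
f(K, c) = 11/12 (f(K, c) = 11*(1/12) = 11/12)
W(m) = -1513/12 (W(m) = 11/12 - 1*127 = 11/12 - 127 = -1513/12)
T = -1513/852 (T = -1513/12/71 = -1513/12*1/71 = -1513/852 ≈ -1.7758)
T/((U(-12, -4) - 18)²) = -1513/(852*(5 - 18)²) = -1513/(852*((-13)²)) = -1513/852/169 = -1513/852*1/169 = -1513/143988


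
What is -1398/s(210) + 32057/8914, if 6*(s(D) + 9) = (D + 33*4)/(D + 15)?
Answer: 238915573/1461896 ≈ 163.43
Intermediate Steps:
s(D) = -9 + (132 + D)/(6*(15 + D)) (s(D) = -9 + ((D + 33*4)/(D + 15))/6 = -9 + ((D + 132)/(15 + D))/6 = -9 + ((132 + D)/(15 + D))/6 = -9 + (132 + D)/(6*(15 + D)))
-1398/s(210) + 32057/8914 = -1398*6*(15 + 210)/(-678 - 53*210) + 32057/8914 = -1398*1350/(-678 - 11130) + 32057*(1/8914) = -1398/((⅙)*(1/225)*(-11808)) + 32057/8914 = -1398/(-656/75) + 32057/8914 = -1398*(-75/656) + 32057/8914 = 52425/328 + 32057/8914 = 238915573/1461896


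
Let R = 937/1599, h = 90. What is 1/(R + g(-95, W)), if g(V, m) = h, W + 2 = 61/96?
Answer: 1599/144847 ≈ 0.011039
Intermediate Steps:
W = -131/96 (W = -2 + 61/96 = -131/96 ≈ -1.3646)
g(V, m) = 90
R = 937/1599 (R = 937*(1/1599) = 937/1599 ≈ 0.58599)
1/(R + g(-95, W)) = 1/(937/1599 + 90) = 1/(144847/1599) = 1599/144847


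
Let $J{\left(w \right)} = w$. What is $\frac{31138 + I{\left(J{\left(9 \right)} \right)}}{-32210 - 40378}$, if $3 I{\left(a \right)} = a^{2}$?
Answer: $- \frac{1355}{3156} \approx -0.42934$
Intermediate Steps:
$I{\left(a \right)} = \frac{a^{2}}{3}$
$\frac{31138 + I{\left(J{\left(9 \right)} \right)}}{-32210 - 40378} = \frac{31138 + \frac{9^{2}}{3}}{-32210 - 40378} = \frac{31138 + \frac{1}{3} \cdot 81}{-72588} = \left(31138 + 27\right) \left(- \frac{1}{72588}\right) = 31165 \left(- \frac{1}{72588}\right) = - \frac{1355}{3156}$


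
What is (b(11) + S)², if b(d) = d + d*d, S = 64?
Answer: 38416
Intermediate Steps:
b(d) = d + d²
(b(11) + S)² = (11*(1 + 11) + 64)² = (11*12 + 64)² = (132 + 64)² = 196² = 38416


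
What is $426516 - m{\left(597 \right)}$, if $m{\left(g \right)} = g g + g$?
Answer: $69510$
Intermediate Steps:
$m{\left(g \right)} = g + g^{2}$ ($m{\left(g \right)} = g^{2} + g = g + g^{2}$)
$426516 - m{\left(597 \right)} = 426516 - 597 \left(1 + 597\right) = 426516 - 597 \cdot 598 = 426516 - 357006 = 69510$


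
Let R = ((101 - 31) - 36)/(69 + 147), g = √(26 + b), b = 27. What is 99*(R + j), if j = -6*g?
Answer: 187/12 - 594*√53 ≈ -4308.8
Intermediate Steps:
g = √53 (g = √(26 + 27) = √53 ≈ 7.2801)
j = -6*√53 ≈ -43.681
R = 17/108 (R = (70 - 36)/216 = 34*(1/216) = 17/108 ≈ 0.15741)
99*(R + j) = 99*(17/108 - 6*√53) = 187/12 - 594*√53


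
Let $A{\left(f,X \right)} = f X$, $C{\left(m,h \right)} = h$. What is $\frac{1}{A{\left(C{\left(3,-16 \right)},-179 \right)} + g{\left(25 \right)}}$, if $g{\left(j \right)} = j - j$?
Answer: $\frac{1}{2864} \approx 0.00034916$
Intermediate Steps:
$g{\left(j \right)} = 0$
$A{\left(f,X \right)} = X f$
$\frac{1}{A{\left(C{\left(3,-16 \right)},-179 \right)} + g{\left(25 \right)}} = \frac{1}{\left(-179\right) \left(-16\right) + 0} = \frac{1}{2864 + 0} = \frac{1}{2864}$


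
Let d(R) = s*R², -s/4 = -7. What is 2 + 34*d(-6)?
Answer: 34274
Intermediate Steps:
s = 28 (s = -4*(-7) = 28)
d(R) = 28*R²
2 + 34*d(-6) = 2 + 34*(28*(-6)²) = 2 + 34*(28*36) = 2 + 34*1008 = 2 + 34272 = 34274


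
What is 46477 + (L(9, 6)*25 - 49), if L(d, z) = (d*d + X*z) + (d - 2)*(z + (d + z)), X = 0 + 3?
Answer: 52578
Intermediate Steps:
X = 3
L(d, z) = d² + 3*z + (-2 + d)*(d + 2*z) (L(d, z) = (d*d + 3*z) + (d - 2)*(z + (d + z)) = (d² + 3*z) + (-2 + d)*(d + 2*z) = d² + 3*z + (-2 + d)*(d + 2*z))
46477 + (L(9, 6)*25 - 49) = 46477 + ((-1*6 - 2*9 + 2*9² + 2*9*6)*25 - 49) = 46477 + ((-6 - 18 + 2*81 + 108)*25 - 49) = 46477 + ((-6 - 18 + 162 + 108)*25 - 49) = 46477 + (246*25 - 49) = 46477 + (6150 - 49) = 46477 + 6101 = 52578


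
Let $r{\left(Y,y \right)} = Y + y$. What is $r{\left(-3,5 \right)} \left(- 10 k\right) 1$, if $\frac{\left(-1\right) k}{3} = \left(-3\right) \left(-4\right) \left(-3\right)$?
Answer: $-2160$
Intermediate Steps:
$k = 108$ ($k = - 3 \left(-3\right) \left(-4\right) \left(-3\right) = - 3 \cdot 12 \left(-3\right) = \left(-3\right) \left(-36\right) = 108$)
$r{\left(-3,5 \right)} \left(- 10 k\right) 1 = \left(-3 + 5\right) \left(\left(-10\right) 108\right) 1 = 2 \left(-1080\right) 1 = \left(-2160\right) 1 = -2160$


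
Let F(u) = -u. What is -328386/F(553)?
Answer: 328386/553 ≈ 593.83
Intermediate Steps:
-328386/F(553) = -328386/((-1*553)) = -328386/(-553) = -328386*(-1/553) = 328386/553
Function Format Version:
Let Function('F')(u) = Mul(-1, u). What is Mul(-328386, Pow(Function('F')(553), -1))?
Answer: Rational(328386, 553) ≈ 593.83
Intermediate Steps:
Mul(-328386, Pow(Function('F')(553), -1)) = Mul(-328386, Pow(Mul(-1, 553), -1)) = Mul(-328386, Pow(-553, -1)) = Mul(-328386, Rational(-1, 553)) = Rational(328386, 553)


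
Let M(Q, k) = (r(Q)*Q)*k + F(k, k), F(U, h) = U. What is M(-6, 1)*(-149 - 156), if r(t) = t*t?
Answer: 65575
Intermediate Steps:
r(t) = t²
M(Q, k) = k + k*Q³ (M(Q, k) = (Q²*Q)*k + k = Q³*k + k = k*Q³ + k = k + k*Q³)
M(-6, 1)*(-149 - 156) = (1*(1 + (-6)³))*(-149 - 156) = (1*(1 - 216))*(-305) = (1*(-215))*(-305) = -215*(-305) = 65575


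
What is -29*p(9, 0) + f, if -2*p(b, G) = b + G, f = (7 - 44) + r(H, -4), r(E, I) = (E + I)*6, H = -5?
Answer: 79/2 ≈ 39.500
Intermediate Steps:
r(E, I) = 6*E + 6*I
f = -91 (f = (7 - 44) + (6*(-5) + 6*(-4)) = -37 + (-30 - 24) = -37 - 54 = -91)
p(b, G) = -G/2 - b/2 (p(b, G) = -(b + G)/2 = -(G + b)/2 = -G/2 - b/2)
-29*p(9, 0) + f = -29*(-1/2*0 - 1/2*9) - 91 = -29*(0 - 9/2) - 91 = -29*(-9/2) - 91 = 261/2 - 91 = 79/2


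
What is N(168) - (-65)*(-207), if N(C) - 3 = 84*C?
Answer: 660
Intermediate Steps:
N(C) = 3 + 84*C
N(168) - (-65)*(-207) = (3 + 84*168) - (-65)*(-207) = (3 + 14112) - 1*13455 = 14115 - 13455 = 660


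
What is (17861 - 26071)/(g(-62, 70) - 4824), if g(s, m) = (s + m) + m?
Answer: 4105/2373 ≈ 1.7299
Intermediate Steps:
g(s, m) = s + 2*m (g(s, m) = (m + s) + m = s + 2*m)
(17861 - 26071)/(g(-62, 70) - 4824) = (17861 - 26071)/((-62 + 2*70) - 4824) = -8210/((-62 + 140) - 4824) = -8210/(78 - 4824) = -8210/(-4746) = -8210*(-1/4746) = 4105/2373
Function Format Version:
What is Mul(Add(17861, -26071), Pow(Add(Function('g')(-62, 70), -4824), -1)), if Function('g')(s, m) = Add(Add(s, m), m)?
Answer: Rational(4105, 2373) ≈ 1.7299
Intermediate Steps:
Function('g')(s, m) = Add(s, Mul(2, m)) (Function('g')(s, m) = Add(Add(m, s), m) = Add(s, Mul(2, m)))
Mul(Add(17861, -26071), Pow(Add(Function('g')(-62, 70), -4824), -1)) = Mul(Add(17861, -26071), Pow(Add(Add(-62, Mul(2, 70)), -4824), -1)) = Mul(-8210, Pow(Add(Add(-62, 140), -4824), -1)) = Mul(-8210, Pow(Add(78, -4824), -1)) = Mul(-8210, Pow(-4746, -1)) = Mul(-8210, Rational(-1, 4746)) = Rational(4105, 2373)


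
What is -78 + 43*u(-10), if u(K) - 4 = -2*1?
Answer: 8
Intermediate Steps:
u(K) = 2 (u(K) = 4 - 2*1 = 4 - 2 = 2)
-78 + 43*u(-10) = -78 + 43*2 = -78 + 86 = 8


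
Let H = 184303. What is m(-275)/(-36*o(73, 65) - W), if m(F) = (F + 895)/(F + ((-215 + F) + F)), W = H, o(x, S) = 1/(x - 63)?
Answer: 155/47919716 ≈ 3.2346e-6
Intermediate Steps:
o(x, S) = 1/(-63 + x)
W = 184303
m(F) = (895 + F)/(-215 + 3*F) (m(F) = (895 + F)/(F + (-215 + 2*F)) = (895 + F)/(-215 + 3*F))
m(-275)/(-36*o(73, 65) - W) = ((895 - 275)/(-215 + 3*(-275)))/(-36/(-63 + 73) - 1*184303) = (620/(-215 - 825))/(-36/10 - 184303) = (620/(-1040))/(-36*1/10 - 184303) = (-1/1040*620)/(-18/5 - 184303) = -31/(52*(-921533/5)) = -31/52*(-5/921533) = 155/47919716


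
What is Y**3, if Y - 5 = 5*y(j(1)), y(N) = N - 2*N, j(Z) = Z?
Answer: 0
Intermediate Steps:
y(N) = -N
Y = 0 (Y = 5 + 5*(-1*1) = 5 + 5*(-1) = 5 - 5 = 0)
Y**3 = 0**3 = 0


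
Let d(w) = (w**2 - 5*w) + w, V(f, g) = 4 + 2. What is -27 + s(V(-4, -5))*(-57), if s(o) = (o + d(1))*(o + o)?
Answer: -2079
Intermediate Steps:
V(f, g) = 6
d(w) = w**2 - 4*w
s(o) = 2*o*(-3 + o) (s(o) = (o + 1*(-4 + 1))*(o + o) = (o + 1*(-3))*(2*o) = (o - 3)*(2*o) = (-3 + o)*(2*o) = 2*o*(-3 + o))
-27 + s(V(-4, -5))*(-57) = -27 + (2*6*(-3 + 6))*(-57) = -27 + (2*6*3)*(-57) = -27 + 36*(-57) = -27 - 2052 = -2079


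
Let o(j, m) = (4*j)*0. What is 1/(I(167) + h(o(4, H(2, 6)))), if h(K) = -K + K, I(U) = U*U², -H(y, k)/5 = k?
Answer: 1/4657463 ≈ 2.1471e-7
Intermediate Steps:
H(y, k) = -5*k
o(j, m) = 0
I(U) = U³
h(K) = 0
1/(I(167) + h(o(4, H(2, 6)))) = 1/(167³ + 0) = 1/(4657463 + 0) = 1/4657463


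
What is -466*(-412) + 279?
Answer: 192271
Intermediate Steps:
-466*(-412) + 279 = 191992 + 279 = 192271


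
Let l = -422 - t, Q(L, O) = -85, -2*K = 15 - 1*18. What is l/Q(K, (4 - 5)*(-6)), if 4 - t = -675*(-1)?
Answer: -249/85 ≈ -2.9294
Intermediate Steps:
t = -671 (t = 4 - (-675)*(-1) = 4 - 1*675 = 4 - 675 = -671)
K = 3/2 (K = -(15 - 1*18)/2 = -(15 - 18)/2 = -½*(-3) = 3/2 ≈ 1.5000)
l = 249 (l = -422 - 1*(-671) = -422 + 671 = 249)
l/Q(K, (4 - 5)*(-6)) = 249/(-85) = 249*(-1/85) = -249/85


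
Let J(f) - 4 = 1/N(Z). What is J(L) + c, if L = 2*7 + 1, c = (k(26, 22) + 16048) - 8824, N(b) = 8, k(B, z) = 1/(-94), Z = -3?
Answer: 2717771/376 ≈ 7228.1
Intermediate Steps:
k(B, z) = -1/94
c = 679055/94 (c = (-1/94 + 16048) - 8824 = 1508511/94 - 8824 = 679055/94 ≈ 7224.0)
L = 15 (L = 14 + 1 = 15)
J(f) = 33/8 (J(f) = 4 + 1/8 = 33/8)
J(L) + c = 33/8 + 679055/94 = 2717771/376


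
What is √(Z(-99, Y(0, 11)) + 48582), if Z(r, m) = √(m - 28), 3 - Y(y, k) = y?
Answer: √(48582 + 5*I) ≈ 220.41 + 0.011*I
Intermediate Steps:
Y(y, k) = 3 - y
Z(r, m) = √(-28 + m)
√(Z(-99, Y(0, 11)) + 48582) = √(√(-28 + (3 - 1*0)) + 48582) = √(√(-28 + (3 + 0)) + 48582) = √(√(-28 + 3) + 48582) = √(√(-25) + 48582) = √(5*I + 48582) = √(48582 + 5*I)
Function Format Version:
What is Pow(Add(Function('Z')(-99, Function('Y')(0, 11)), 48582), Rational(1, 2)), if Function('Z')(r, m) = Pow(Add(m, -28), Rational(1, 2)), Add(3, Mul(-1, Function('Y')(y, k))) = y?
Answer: Pow(Add(48582, Mul(5, I)), Rational(1, 2)) ≈ Add(220.41, Mul(0.011, I))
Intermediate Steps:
Function('Y')(y, k) = Add(3, Mul(-1, y))
Function('Z')(r, m) = Pow(Add(-28, m), Rational(1, 2))
Pow(Add(Function('Z')(-99, Function('Y')(0, 11)), 48582), Rational(1, 2)) = Pow(Add(Pow(Add(-28, Add(3, Mul(-1, 0))), Rational(1, 2)), 48582), Rational(1, 2)) = Pow(Add(Pow(Add(-28, Add(3, 0)), Rational(1, 2)), 48582), Rational(1, 2)) = Pow(Add(Pow(Add(-28, 3), Rational(1, 2)), 48582), Rational(1, 2)) = Pow(Add(Pow(-25, Rational(1, 2)), 48582), Rational(1, 2)) = Pow(Add(Mul(5, I), 48582), Rational(1, 2)) = Pow(Add(48582, Mul(5, I)), Rational(1, 2))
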